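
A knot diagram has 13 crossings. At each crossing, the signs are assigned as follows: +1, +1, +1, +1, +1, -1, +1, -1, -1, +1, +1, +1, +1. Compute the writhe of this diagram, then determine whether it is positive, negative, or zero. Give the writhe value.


Step 1: Count positive crossings (+1).
Positive crossings: 10
Step 2: Count negative crossings (-1).
Negative crossings: 3
Step 3: Writhe = (positive) - (negative)
w = 10 - 3 = 7
Step 4: |w| = 7, and w is positive

7


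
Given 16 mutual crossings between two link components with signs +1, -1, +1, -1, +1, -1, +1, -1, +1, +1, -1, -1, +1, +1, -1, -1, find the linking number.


Step 1: Count positive crossings: 8
Step 2: Count negative crossings: 8
Step 3: Sum of signs = 8 - 8 = 0
Step 4: Linking number = sum/2 = 0/2 = 0

0


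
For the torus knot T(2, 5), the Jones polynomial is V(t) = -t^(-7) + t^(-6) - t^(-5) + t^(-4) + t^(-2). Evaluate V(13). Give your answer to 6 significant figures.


Substituting t = 13 into V(t) = -t^(-7) + t^(-6) - t^(-5) + t^(-4) + t^(-2):
  (-)t^(-7) = -1.59366e-08
  (+)t^(-6) = 2.07176e-07
  (-)t^(-5) = -2.69329e-06
  (+)t^(-4) = 3.50128e-05
  (+)t^(-2) = 0.00591716
Sum = (-1.59366e-08) + (2.07176e-07) + (-2.69329e-06) + (3.50128e-05) + (0.00591716)
= 0.005949670492
Rounded to 6 significant figures: 0.00594967

0.00594967


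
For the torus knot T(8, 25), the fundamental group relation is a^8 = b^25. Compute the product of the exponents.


The relation is a^8 = b^25.
Product of exponents = 8 * 25
= 200

200


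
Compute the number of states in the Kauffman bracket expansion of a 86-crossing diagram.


Each crossing contributes 2 choices (A-smoothing or B-smoothing).
Total states = 2^86 = 77371252455336267181195264

77371252455336267181195264


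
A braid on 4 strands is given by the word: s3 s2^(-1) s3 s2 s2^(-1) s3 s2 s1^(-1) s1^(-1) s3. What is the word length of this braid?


The word length counts the number of generators (including inverses).
Listing each generator: s3, s2^(-1), s3, s2, s2^(-1), s3, s2, s1^(-1), s1^(-1), s3
There are 10 generators in this braid word.

10


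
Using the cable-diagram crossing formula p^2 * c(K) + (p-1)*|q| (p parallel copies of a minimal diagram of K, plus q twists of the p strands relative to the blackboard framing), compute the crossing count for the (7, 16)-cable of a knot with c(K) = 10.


Step 1: Each of the c(K) crossings of the companion diagram becomes p*p = p^2 crossings among the p parallel strands, and each of the |q| twists s_1 s_2 ... s_(p-1) adds (p-1) crossings.
  Crossings = p^2 * c(K) + (p-1)*|q|
Step 2: = 7^2 * 10 + (7-1)*16
Step 3: = 49*10 + 6*16
Step 4: = 490 + 96 = 586

586


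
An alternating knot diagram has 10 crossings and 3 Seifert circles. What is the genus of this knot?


For alternating knots, g = (c - s + 1)/2.
= (10 - 3 + 1)/2
= 8/2 = 4

4


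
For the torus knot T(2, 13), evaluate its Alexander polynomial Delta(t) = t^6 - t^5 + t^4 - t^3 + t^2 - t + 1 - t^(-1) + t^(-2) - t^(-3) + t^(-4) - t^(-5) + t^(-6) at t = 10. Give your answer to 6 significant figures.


Substituting t = 10 into Delta(t) = t^6 - t^5 + t^4 - t^3 + t^2 - t + 1 - t^(-1) + t^(-2) - t^(-3) + t^(-4) - t^(-5) + t^(-6):
Term values: (1000000) + (-100000) + (10000) + (-1000) + (100) + (-10) + (1) + (-0.1) + (0.01) + (-0.001) + (0.0001) + (-1e-05) + (1e-06)
Sum = 909090.9091
Rounded to 6 significant figures: 909091

909091


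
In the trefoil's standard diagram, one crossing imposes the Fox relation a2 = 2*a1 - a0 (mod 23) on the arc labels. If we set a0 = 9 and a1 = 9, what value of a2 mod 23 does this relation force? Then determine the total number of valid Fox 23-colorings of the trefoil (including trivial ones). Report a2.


Step 1: Apply the given crossing relation 2*a1 - a0 - a2 = 0 (mod 23).
  a2 = 2*a1 - a0 mod 23
  a2 = 2*9 - 9 mod 23
  a2 = 18 - 9 mod 23
  a2 = 9 mod 23 = 9
Step 2: The trefoil has determinant 3.
  Number of Fox p-colorings (p prime) is p^2 if p = 3, else p.
  Since 23 does not divide 3, only trivial (constant) colorings exist.
  (Here a0 = a1 = a2 = 9, the constant coloring, which is valid.)
  Total colorings = 23
Step 3: a2 = 9, total Fox 23-colorings = 23

9


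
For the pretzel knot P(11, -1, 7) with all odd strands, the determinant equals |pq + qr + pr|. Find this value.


Step 1: Compute pq + qr + pr.
pq = 11*(-1) = -11
qr = (-1)*7 = -7
pr = 11*7 = 77
pq + qr + pr = -11 + (-7) + 77 = 59
Step 2: Take absolute value.
det(P(11,-1,7)) = |59| = 59

59


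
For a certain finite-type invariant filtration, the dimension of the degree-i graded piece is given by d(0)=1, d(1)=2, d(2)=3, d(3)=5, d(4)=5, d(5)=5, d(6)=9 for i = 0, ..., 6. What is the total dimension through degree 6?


Total dimension = d(0) + d(1) + ... + d(6)
= 1 + 2 + 3 + 5 + 5 + 5 + 9
= 30

30


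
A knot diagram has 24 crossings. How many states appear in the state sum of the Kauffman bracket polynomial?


Each crossing contributes 2 choices (A-smoothing or B-smoothing).
Total states = 2^24 = 16777216

16777216


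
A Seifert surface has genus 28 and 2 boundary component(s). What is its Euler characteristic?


chi = 2 - 2g - b
= 2 - 2*28 - 2
= 2 - 56 - 2 = -56

-56


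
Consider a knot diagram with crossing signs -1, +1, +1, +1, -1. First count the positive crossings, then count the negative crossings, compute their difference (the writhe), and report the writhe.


Step 1: Count positive crossings (+1).
Positive crossings: 3
Step 2: Count negative crossings (-1).
Negative crossings: 2
Step 3: Writhe = (positive) - (negative)
w = 3 - 2 = 1
Step 4: |w| = 1, and w is positive

1


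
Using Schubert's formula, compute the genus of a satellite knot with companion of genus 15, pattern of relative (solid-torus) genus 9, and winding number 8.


Schubert: g(satellite) = g_rel(pattern) + |winding| * g(companion),
where g_rel(pattern) is the genus of the pattern relative to the solid torus.
= 9 + 8 * 15
= 9 + 120 = 129

129


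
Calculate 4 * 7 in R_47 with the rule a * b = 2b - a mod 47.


4 * 7 = 2*7 - 4 mod 47
= 14 - 4 mod 47
= 10 mod 47 = 10

10


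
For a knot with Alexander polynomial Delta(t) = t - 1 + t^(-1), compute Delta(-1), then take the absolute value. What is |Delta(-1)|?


Step 1: The polynomial has 3 terms with alternating signs, exponents from 1 down to -1.
Step 2: Substitute t = -1. The i-th term has coefficient (-1)^i and exponent (m-i),
  so its value is (-1)^i * (-1)^(m-i) = (-1)^m = -1 for every i.
Step 3: All 3 terms equal -1, so Delta(-1) = 3 * (-1) = -3
Step 4: |Delta(-1)| = 3

3


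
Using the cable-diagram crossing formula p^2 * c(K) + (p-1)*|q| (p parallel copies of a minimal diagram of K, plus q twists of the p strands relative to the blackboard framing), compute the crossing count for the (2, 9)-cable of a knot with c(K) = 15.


Step 1: Each of the c(K) crossings of the companion diagram becomes p*p = p^2 crossings among the p parallel strands, and each of the |q| twists s_1 s_2 ... s_(p-1) adds (p-1) crossings.
  Crossings = p^2 * c(K) + (p-1)*|q|
Step 2: = 2^2 * 15 + (2-1)*9
Step 3: = 4*15 + 1*9
Step 4: = 60 + 9 = 69

69


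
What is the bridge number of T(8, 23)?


The bridge number of T(p,q) is min(p,q).
min(8, 23) = 8

8


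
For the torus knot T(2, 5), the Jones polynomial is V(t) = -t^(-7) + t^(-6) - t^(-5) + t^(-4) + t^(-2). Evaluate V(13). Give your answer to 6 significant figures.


Substituting t = 13 into V(t) = -t^(-7) + t^(-6) - t^(-5) + t^(-4) + t^(-2):
  (-)t^(-7) = -1.59366e-08
  (+)t^(-6) = 2.07176e-07
  (-)t^(-5) = -2.69329e-06
  (+)t^(-4) = 3.50128e-05
  (+)t^(-2) = 0.00591716
Sum = (-1.59366e-08) + (2.07176e-07) + (-2.69329e-06) + (3.50128e-05) + (0.00591716)
= 0.005949670492
Rounded to 6 significant figures: 0.00594967

0.00594967


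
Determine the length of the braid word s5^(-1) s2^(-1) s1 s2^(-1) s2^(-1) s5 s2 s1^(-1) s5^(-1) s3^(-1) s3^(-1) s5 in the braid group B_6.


The word length counts the number of generators (including inverses).
Listing each generator: s5^(-1), s2^(-1), s1, s2^(-1), s2^(-1), s5, s2, s1^(-1), s5^(-1), s3^(-1), s3^(-1), s5
There are 12 generators in this braid word.

12


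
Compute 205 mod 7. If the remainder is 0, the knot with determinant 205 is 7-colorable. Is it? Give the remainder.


Step 1: A knot is p-colorable if and only if p divides its determinant.
Step 2: Compute 205 mod 7.
205 = 29 * 7 + 2
Step 3: 205 mod 7 = 2
Step 4: The knot is 7-colorable: no

2


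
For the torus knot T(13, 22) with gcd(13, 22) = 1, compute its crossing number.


For a torus knot T(p, q) with gcd(p,q)=1,
the crossing number is min(p*(q-1), q*(p-1)).
p*(q-1) = 13*21 = 273
q*(p-1) = 22*12 = 264
min(273, 264) = 264

264


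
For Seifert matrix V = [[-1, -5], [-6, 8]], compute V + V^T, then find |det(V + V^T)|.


Step 1: Form V + V^T where V = [[-1, -5], [-6, 8]]
  V^T = [[-1, -6], [-5, 8]]
  V + V^T = [[-2, -11], [-11, 16]]
Step 2: det(V + V^T) = (-2)*16 - (-11)*(-11)
  = -32 - 121 = -153
Step 3: Knot determinant = |det(V + V^T)| = |-153| = 153

153


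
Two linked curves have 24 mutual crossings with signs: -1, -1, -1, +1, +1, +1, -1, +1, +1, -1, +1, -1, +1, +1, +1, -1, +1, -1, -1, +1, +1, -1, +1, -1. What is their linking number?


Step 1: Count positive crossings: 13
Step 2: Count negative crossings: 11
Step 3: Sum of signs = 13 - 11 = 2
Step 4: Linking number = sum/2 = 2/2 = 1

1


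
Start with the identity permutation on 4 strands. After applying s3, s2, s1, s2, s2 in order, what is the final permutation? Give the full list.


Starting with identity [1, 2, 3, 4].
Apply generators in sequence:
  After s3: [1, 2, 4, 3]
  After s2: [1, 4, 2, 3]
  After s1: [4, 1, 2, 3]
  After s2: [4, 2, 1, 3]
  After s2: [4, 1, 2, 3]
Final permutation: [4, 1, 2, 3]

[4, 1, 2, 3]


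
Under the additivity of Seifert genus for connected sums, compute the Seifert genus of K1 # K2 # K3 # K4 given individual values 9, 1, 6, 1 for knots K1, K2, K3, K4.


The Seifert genus is additive under connected sum.
Seifert genus(K1 # K2 # K3 # K4) = (9) + (1) + (6) + (1)
= 17

17


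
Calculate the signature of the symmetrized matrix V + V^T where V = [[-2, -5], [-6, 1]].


Step 1: V + V^T = [[-4, -11], [-11, 2]]
Step 2: trace = -2, det = -129
Step 3: Discriminant = (-2)^2 - 4*(-129) = 520
Step 4: Eigenvalues: 10.4018, -12.4018
Step 5: Signature = (# positive eigenvalues) - (# negative eigenvalues) = 0

0


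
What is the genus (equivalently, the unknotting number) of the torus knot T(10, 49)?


For a torus knot T(p,q), both the unknotting number and genus equal (p-1)(q-1)/2.
= (10-1)(49-1)/2
= 9*48/2
= 432/2 = 216

216


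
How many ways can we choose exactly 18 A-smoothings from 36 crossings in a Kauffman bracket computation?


We choose which 18 of 36 crossings get A-smoothings.
C(36, 18) = 36! / (18! * 18!)
= 9075135300

9075135300


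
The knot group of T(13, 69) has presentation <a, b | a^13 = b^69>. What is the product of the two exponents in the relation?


The relation is a^13 = b^69.
Product of exponents = 13 * 69
= 897

897


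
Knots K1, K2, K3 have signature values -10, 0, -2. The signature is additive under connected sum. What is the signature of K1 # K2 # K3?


The signature is additive under connected sum.
signature(K1 # K2 # K3) = (-10) + (0) + (-2)
= -12

-12


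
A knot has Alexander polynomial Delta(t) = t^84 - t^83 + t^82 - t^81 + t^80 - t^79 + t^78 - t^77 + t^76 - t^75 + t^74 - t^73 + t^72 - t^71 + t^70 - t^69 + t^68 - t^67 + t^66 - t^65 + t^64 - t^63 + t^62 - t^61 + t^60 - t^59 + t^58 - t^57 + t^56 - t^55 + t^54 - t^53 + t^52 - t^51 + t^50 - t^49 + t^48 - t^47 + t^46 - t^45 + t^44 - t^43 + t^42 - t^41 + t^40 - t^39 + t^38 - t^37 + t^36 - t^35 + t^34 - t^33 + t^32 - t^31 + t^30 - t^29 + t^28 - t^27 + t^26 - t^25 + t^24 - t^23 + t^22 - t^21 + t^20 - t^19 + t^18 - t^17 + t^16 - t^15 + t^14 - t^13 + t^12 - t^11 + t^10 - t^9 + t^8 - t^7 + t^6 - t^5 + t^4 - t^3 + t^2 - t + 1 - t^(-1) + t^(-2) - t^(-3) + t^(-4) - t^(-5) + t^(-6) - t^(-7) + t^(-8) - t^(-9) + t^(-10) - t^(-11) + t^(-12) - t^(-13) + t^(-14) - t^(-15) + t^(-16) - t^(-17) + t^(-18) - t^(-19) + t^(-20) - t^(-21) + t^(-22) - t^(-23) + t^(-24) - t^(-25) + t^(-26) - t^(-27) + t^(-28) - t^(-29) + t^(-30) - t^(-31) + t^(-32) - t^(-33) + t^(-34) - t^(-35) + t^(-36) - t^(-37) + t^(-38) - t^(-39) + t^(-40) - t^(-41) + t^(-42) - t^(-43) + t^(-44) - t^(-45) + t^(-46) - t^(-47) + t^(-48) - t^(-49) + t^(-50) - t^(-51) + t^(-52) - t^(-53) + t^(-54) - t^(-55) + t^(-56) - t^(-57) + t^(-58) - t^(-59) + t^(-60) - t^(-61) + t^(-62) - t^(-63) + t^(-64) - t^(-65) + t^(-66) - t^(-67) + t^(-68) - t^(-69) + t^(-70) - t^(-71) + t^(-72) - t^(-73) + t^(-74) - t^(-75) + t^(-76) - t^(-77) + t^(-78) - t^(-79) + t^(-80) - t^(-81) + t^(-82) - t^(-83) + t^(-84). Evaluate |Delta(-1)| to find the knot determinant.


Step 1: The polynomial has 169 terms with alternating signs, exponents from 84 down to -84.
Step 2: Substitute t = -1. The i-th term has coefficient (-1)^i and exponent (m-i),
  so its value is (-1)^i * (-1)^(m-i) = (-1)^m = 1 for every i.
Step 3: All 169 terms equal 1, so Delta(-1) = 169 * (1) = 169
Step 4: |Delta(-1)| = 169

169


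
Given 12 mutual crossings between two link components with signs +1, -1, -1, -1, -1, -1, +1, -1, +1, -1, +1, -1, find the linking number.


Step 1: Count positive crossings: 4
Step 2: Count negative crossings: 8
Step 3: Sum of signs = 4 - 8 = -4
Step 4: Linking number = sum/2 = -4/2 = -2

-2


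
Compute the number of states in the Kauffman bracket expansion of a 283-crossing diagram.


Each crossing contributes 2 choices (A-smoothing or B-smoothing).
Total states = 2^283 = 15541351137805832567355695254588151253139254712417116170014499277911234281641667985408

15541351137805832567355695254588151253139254712417116170014499277911234281641667985408


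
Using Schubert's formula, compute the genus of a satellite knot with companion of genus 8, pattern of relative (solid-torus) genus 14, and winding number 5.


Schubert: g(satellite) = g_rel(pattern) + |winding| * g(companion),
where g_rel(pattern) is the genus of the pattern relative to the solid torus.
= 14 + 5 * 8
= 14 + 40 = 54

54


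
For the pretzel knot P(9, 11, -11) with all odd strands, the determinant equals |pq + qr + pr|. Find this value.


Step 1: Compute pq + qr + pr.
pq = 9*11 = 99
qr = 11*(-11) = -121
pr = 9*(-11) = -99
pq + qr + pr = 99 + (-121) + (-99) = -121
Step 2: Take absolute value.
det(P(9,11,-11)) = |-121| = 121

121


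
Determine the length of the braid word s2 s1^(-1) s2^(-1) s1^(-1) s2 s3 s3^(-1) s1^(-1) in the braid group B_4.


The word length counts the number of generators (including inverses).
Listing each generator: s2, s1^(-1), s2^(-1), s1^(-1), s2, s3, s3^(-1), s1^(-1)
There are 8 generators in this braid word.

8


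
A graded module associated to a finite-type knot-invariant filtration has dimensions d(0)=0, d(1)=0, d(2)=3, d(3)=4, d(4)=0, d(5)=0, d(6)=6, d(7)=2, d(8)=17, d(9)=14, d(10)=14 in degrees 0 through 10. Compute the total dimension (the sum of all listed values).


Total dimension = d(0) + d(1) + ... + d(10)
= 0 + 0 + 3 + 4 + 0 + 0 + 6 + 2 + 17 + 14 + 14
= 60

60


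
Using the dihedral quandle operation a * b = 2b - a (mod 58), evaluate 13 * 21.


13 * 21 = 2*21 - 13 mod 58
= 42 - 13 mod 58
= 29 mod 58 = 29

29


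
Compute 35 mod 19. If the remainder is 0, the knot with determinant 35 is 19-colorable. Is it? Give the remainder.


Step 1: A knot is p-colorable if and only if p divides its determinant.
Step 2: Compute 35 mod 19.
35 = 1 * 19 + 16
Step 3: 35 mod 19 = 16
Step 4: The knot is 19-colorable: no

16


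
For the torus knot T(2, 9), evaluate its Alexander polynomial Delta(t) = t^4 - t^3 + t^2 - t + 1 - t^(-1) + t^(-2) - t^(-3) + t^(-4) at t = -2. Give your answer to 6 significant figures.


Substituting t = -2 into Delta(t) = t^4 - t^3 + t^2 - t + 1 - t^(-1) + t^(-2) - t^(-3) + t^(-4):
Term values: (16) + (8) + (4) + (2) + (1) + (0.5) + (0.25) + (0.125) + (0.0625)
Sum = 31.9375
Rounded to 6 significant figures: 31.9375

31.9375


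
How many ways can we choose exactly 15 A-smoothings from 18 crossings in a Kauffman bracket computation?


We choose which 15 of 18 crossings get A-smoothings.
C(18, 15) = 18! / (15! * 3!)
= 816

816


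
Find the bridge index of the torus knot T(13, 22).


The bridge number of T(p,q) is min(p,q).
min(13, 22) = 13

13


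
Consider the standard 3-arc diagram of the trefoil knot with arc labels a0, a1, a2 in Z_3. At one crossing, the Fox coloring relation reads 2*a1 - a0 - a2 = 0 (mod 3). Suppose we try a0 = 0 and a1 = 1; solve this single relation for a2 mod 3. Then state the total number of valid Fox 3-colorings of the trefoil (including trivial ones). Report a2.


Step 1: Apply the given crossing relation 2*a1 - a0 - a2 = 0 (mod 3).
  a2 = 2*a1 - a0 mod 3
  a2 = 2*1 - 0 mod 3
  a2 = 2 - 0 mod 3
  a2 = 2 mod 3 = 2
Step 2: The trefoil has determinant 3.
  Number of Fox p-colorings (p prime) is p^2 if p = 3, else p.
  Since p = 3 divides det = 3, the trefoil is 3-colorable.
  (Indeed for p = 3 any choice of a0, a1 extends to a valid coloring; the trial (a0, a1, a2) = (0, 1, 2) satisfies all three crossing relations.)
  Total colorings = 3^2 = 9
Step 3: a2 = 2, total Fox 3-colorings = 9

2


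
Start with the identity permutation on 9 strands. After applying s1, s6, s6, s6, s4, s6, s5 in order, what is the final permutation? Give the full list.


Starting with identity [1, 2, 3, 4, 5, 6, 7, 8, 9].
Apply generators in sequence:
  After s1: [2, 1, 3, 4, 5, 6, 7, 8, 9]
  After s6: [2, 1, 3, 4, 5, 7, 6, 8, 9]
  After s6: [2, 1, 3, 4, 5, 6, 7, 8, 9]
  After s6: [2, 1, 3, 4, 5, 7, 6, 8, 9]
  After s4: [2, 1, 3, 5, 4, 7, 6, 8, 9]
  After s6: [2, 1, 3, 5, 4, 6, 7, 8, 9]
  After s5: [2, 1, 3, 5, 6, 4, 7, 8, 9]
Final permutation: [2, 1, 3, 5, 6, 4, 7, 8, 9]

[2, 1, 3, 5, 6, 4, 7, 8, 9]


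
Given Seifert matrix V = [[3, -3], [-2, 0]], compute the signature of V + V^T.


Step 1: V + V^T = [[6, -5], [-5, 0]]
Step 2: trace = 6, det = -25
Step 3: Discriminant = 6^2 - 4*(-25) = 136
Step 4: Eigenvalues: 8.83095, -2.83095
Step 5: Signature = (# positive eigenvalues) - (# negative eigenvalues) = 0

0


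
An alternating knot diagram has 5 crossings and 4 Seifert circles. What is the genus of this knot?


For alternating knots, g = (c - s + 1)/2.
= (5 - 4 + 1)/2
= 2/2 = 1

1


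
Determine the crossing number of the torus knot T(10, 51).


For a torus knot T(p, q) with gcd(p,q)=1,
the crossing number is min(p*(q-1), q*(p-1)).
p*(q-1) = 10*50 = 500
q*(p-1) = 51*9 = 459
min(500, 459) = 459

459


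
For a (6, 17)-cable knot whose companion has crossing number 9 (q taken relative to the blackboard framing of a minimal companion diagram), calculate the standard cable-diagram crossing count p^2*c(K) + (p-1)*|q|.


Step 1: Each of the c(K) crossings of the companion diagram becomes p*p = p^2 crossings among the p parallel strands, and each of the |q| twists s_1 s_2 ... s_(p-1) adds (p-1) crossings.
  Crossings = p^2 * c(K) + (p-1)*|q|
Step 2: = 6^2 * 9 + (6-1)*17
Step 3: = 36*9 + 5*17
Step 4: = 324 + 85 = 409

409


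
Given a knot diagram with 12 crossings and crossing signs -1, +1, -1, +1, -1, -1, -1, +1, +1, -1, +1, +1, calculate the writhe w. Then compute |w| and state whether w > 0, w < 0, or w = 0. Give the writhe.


Step 1: Count positive crossings (+1).
Positive crossings: 6
Step 2: Count negative crossings (-1).
Negative crossings: 6
Step 3: Writhe = (positive) - (negative)
w = 6 - 6 = 0
Step 4: |w| = 0, and w is zero

0


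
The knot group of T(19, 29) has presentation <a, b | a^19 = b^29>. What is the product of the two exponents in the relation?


The relation is a^19 = b^29.
Product of exponents = 19 * 29
= 551

551


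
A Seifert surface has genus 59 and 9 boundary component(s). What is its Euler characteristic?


chi = 2 - 2g - b
= 2 - 2*59 - 9
= 2 - 118 - 9 = -125

-125


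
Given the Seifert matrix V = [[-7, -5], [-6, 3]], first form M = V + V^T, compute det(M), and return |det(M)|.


Step 1: Form V + V^T where V = [[-7, -5], [-6, 3]]
  V^T = [[-7, -6], [-5, 3]]
  V + V^T = [[-14, -11], [-11, 6]]
Step 2: det(V + V^T) = (-14)*6 - (-11)*(-11)
  = -84 - 121 = -205
Step 3: Knot determinant = |det(V + V^T)| = |-205| = 205

205


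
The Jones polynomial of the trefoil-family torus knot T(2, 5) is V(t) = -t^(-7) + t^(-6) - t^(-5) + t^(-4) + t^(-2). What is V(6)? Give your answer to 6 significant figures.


Substituting t = 6 into V(t) = -t^(-7) + t^(-6) - t^(-5) + t^(-4) + t^(-2):
  (-)t^(-7) = -3.57225e-06
  (+)t^(-6) = 2.14335e-05
  (-)t^(-5) = -0.000128601
  (+)t^(-4) = 0.000771605
  (+)t^(-2) = 0.0277778
Sum = (-3.57225e-06) + (2.14335e-05) + (-0.000128601) + (0.000771605) + (0.0277778)
= 0.02843864312
Rounded to 6 significant figures: 0.0284386

0.0284386


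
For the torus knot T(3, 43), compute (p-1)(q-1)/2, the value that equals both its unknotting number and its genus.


For a torus knot T(p,q), both the unknotting number and genus equal (p-1)(q-1)/2.
= (3-1)(43-1)/2
= 2*42/2
= 84/2 = 42

42


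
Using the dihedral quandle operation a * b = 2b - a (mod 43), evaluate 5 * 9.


5 * 9 = 2*9 - 5 mod 43
= 18 - 5 mod 43
= 13 mod 43 = 13

13


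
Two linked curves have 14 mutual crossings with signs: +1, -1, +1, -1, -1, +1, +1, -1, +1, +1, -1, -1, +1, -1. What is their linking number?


Step 1: Count positive crossings: 7
Step 2: Count negative crossings: 7
Step 3: Sum of signs = 7 - 7 = 0
Step 4: Linking number = sum/2 = 0/2 = 0

0


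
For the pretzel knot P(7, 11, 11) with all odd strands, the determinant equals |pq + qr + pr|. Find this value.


Step 1: Compute pq + qr + pr.
pq = 7*11 = 77
qr = 11*11 = 121
pr = 7*11 = 77
pq + qr + pr = 77 + 121 + 77 = 275
Step 2: Take absolute value.
det(P(7,11,11)) = |275| = 275

275


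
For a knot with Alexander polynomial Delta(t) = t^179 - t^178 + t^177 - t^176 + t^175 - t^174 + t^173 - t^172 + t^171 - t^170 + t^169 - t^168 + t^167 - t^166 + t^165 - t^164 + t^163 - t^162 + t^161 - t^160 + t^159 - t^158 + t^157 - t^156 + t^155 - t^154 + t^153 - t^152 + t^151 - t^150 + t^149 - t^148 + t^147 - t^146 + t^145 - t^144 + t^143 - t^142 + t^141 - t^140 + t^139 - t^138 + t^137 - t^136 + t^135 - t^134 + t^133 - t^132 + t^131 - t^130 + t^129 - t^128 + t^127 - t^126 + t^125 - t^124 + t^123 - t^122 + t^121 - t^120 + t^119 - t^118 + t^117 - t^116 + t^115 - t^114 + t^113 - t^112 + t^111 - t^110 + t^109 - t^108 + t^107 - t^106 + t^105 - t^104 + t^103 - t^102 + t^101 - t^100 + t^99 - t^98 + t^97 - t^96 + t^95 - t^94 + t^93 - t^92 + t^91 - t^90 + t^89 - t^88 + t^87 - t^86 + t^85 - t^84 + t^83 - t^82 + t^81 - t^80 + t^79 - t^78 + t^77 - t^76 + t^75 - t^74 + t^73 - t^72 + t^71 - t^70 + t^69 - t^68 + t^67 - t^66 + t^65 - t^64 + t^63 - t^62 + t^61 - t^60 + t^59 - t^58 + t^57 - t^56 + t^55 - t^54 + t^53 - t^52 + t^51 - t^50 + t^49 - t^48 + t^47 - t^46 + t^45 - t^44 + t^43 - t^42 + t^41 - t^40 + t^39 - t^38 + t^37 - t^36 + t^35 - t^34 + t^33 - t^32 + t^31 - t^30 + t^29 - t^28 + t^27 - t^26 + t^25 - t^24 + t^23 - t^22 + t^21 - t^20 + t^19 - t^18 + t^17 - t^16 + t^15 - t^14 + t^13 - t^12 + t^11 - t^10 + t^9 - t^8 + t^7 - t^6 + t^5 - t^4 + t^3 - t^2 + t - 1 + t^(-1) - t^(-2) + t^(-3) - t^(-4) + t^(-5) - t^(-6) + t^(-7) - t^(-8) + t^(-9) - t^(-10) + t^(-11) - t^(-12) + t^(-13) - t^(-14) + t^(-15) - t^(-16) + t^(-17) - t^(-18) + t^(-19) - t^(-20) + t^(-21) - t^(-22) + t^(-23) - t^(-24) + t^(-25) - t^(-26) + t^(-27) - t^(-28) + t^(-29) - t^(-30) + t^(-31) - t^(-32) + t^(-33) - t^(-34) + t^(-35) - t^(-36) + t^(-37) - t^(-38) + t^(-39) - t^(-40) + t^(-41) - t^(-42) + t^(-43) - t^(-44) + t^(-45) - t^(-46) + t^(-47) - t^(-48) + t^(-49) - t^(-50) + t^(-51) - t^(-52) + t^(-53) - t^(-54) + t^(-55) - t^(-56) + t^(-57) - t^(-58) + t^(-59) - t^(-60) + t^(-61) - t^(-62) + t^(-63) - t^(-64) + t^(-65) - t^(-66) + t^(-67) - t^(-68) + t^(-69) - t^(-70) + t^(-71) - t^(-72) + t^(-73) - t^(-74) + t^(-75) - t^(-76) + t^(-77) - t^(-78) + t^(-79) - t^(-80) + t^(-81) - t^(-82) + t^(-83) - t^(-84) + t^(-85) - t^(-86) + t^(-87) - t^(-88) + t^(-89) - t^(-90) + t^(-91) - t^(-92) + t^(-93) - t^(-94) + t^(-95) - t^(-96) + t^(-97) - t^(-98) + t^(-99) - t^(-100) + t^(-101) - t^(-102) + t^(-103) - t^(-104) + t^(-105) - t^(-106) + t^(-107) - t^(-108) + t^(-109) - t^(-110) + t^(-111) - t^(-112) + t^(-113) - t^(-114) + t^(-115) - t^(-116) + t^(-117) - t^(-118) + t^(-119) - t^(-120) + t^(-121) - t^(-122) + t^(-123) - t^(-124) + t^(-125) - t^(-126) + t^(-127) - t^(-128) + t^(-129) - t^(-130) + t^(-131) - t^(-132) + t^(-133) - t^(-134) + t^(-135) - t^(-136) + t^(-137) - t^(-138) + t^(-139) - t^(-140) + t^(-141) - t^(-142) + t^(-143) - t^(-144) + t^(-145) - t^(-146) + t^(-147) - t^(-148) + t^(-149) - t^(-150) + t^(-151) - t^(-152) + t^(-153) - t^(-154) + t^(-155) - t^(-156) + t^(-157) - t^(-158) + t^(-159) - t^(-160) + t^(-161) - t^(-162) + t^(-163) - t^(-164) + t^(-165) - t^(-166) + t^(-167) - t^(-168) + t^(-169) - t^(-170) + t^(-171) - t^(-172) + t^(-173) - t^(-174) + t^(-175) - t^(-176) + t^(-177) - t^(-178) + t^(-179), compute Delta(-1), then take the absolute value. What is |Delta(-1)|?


Step 1: The polynomial has 359 terms with alternating signs, exponents from 179 down to -179.
Step 2: Substitute t = -1. The i-th term has coefficient (-1)^i and exponent (m-i),
  so its value is (-1)^i * (-1)^(m-i) = (-1)^m = -1 for every i.
Step 3: All 359 terms equal -1, so Delta(-1) = 359 * (-1) = -359
Step 4: |Delta(-1)| = 359

359


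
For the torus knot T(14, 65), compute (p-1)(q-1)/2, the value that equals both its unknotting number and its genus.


For a torus knot T(p,q), both the unknotting number and genus equal (p-1)(q-1)/2.
= (14-1)(65-1)/2
= 13*64/2
= 832/2 = 416

416


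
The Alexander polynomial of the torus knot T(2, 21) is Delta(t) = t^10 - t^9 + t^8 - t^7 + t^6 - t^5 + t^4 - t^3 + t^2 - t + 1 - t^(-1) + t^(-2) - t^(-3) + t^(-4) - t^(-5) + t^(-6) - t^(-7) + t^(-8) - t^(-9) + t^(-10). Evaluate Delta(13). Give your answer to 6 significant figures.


Substituting t = 13 into Delta(t) = t^10 - t^9 + t^8 - t^7 + t^6 - t^5 + t^4 - t^3 + t^2 - t + 1 - t^(-1) + t^(-2) - t^(-3) + t^(-4) - t^(-5) + t^(-6) - t^(-7) + t^(-8) - t^(-9) + t^(-10):
Term values: (137858491849) + (-10604499373) + (815730721) + (-62748517) + (4826809) + (-371293) + (28561) + (-2197) + (169) + (-13) + (1) + (-0.0769231) + (0.00591716) + (-0.000455166) + (3.50128e-05) + (-2.69329e-06) + (2.07176e-07) + (-1.59366e-08) + (1.22589e-09) + (-9.42996e-11) + (7.25382e-12)
Sum = 1.280114567e+11
Rounded to 6 significant figures: 1.28011e+11

1.28011e+11


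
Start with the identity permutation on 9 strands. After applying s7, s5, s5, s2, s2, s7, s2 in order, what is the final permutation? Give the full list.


Starting with identity [1, 2, 3, 4, 5, 6, 7, 8, 9].
Apply generators in sequence:
  After s7: [1, 2, 3, 4, 5, 6, 8, 7, 9]
  After s5: [1, 2, 3, 4, 6, 5, 8, 7, 9]
  After s5: [1, 2, 3, 4, 5, 6, 8, 7, 9]
  After s2: [1, 3, 2, 4, 5, 6, 8, 7, 9]
  After s2: [1, 2, 3, 4, 5, 6, 8, 7, 9]
  After s7: [1, 2, 3, 4, 5, 6, 7, 8, 9]
  After s2: [1, 3, 2, 4, 5, 6, 7, 8, 9]
Final permutation: [1, 3, 2, 4, 5, 6, 7, 8, 9]

[1, 3, 2, 4, 5, 6, 7, 8, 9]


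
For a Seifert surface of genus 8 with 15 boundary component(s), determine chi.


chi = 2 - 2g - b
= 2 - 2*8 - 15
= 2 - 16 - 15 = -29

-29


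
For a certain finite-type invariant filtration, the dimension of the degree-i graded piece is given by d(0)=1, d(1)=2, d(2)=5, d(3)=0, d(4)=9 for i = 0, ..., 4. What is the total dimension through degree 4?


Total dimension = d(0) + d(1) + ... + d(4)
= 1 + 2 + 5 + 0 + 9
= 17

17


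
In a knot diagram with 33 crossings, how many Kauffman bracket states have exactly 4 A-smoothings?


We choose which 4 of 33 crossings get A-smoothings.
C(33, 4) = 33! / (4! * 29!)
= 40920

40920


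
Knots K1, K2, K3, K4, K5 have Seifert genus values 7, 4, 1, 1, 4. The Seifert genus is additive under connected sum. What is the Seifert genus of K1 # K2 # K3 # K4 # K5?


The Seifert genus is additive under connected sum.
Seifert genus(K1 # K2 # K3 # K4 # K5) = (7) + (4) + (1) + (1) + (4)
= 17

17


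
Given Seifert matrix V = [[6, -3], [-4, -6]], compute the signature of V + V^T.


Step 1: V + V^T = [[12, -7], [-7, -12]]
Step 2: trace = 0, det = -193
Step 3: Discriminant = 0^2 - 4*(-193) = 772
Step 4: Eigenvalues: 13.8924, -13.8924
Step 5: Signature = (# positive eigenvalues) - (# negative eigenvalues) = 0

0


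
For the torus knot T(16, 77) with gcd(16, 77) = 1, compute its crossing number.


For a torus knot T(p, q) with gcd(p,q)=1,
the crossing number is min(p*(q-1), q*(p-1)).
p*(q-1) = 16*76 = 1216
q*(p-1) = 77*15 = 1155
min(1216, 1155) = 1155

1155


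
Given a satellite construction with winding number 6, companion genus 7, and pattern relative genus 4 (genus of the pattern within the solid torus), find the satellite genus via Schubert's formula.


Schubert: g(satellite) = g_rel(pattern) + |winding| * g(companion),
where g_rel(pattern) is the genus of the pattern relative to the solid torus.
= 4 + 6 * 7
= 4 + 42 = 46

46


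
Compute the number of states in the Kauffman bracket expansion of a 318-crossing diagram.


Each crossing contributes 2 choices (A-smoothing or B-smoothing).
Total states = 2^318 = 533996758980227520598755426542388028650676130589163192486760401955554931445160137505740521734144

533996758980227520598755426542388028650676130589163192486760401955554931445160137505740521734144


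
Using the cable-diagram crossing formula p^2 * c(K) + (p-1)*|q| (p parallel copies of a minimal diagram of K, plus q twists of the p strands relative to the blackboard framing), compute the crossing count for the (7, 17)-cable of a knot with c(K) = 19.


Step 1: Each of the c(K) crossings of the companion diagram becomes p*p = p^2 crossings among the p parallel strands, and each of the |q| twists s_1 s_2 ... s_(p-1) adds (p-1) crossings.
  Crossings = p^2 * c(K) + (p-1)*|q|
Step 2: = 7^2 * 19 + (7-1)*17
Step 3: = 49*19 + 6*17
Step 4: = 931 + 102 = 1033

1033


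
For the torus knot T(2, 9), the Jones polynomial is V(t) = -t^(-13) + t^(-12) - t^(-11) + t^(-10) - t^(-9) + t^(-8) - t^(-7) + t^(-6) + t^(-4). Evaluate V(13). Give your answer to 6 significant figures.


Substituting t = 13 into V(t) = -t^(-13) + t^(-12) - t^(-11) + t^(-10) - t^(-9) + t^(-8) - t^(-7) + t^(-6) + t^(-4):
  (-)t^(-13) = -3.30169e-15
  (+)t^(-12) = 4.2922e-14
  (-)t^(-11) = -5.57986e-13
  (+)t^(-10) = 7.25382e-12
  (-)t^(-9) = -9.42996e-11
  (+)t^(-8) = 1.22589e-09
  (-)t^(-7) = -1.59366e-08
  (+)t^(-6) = 2.07176e-07
  (+)t^(-4) = 3.50128e-05
Sum = (-3.30169e-15) + (4.2922e-14) + (-5.57986e-13) + (7.25382e-12) + (-9.42996e-11) + (1.22589e-09) + (-1.59366e-08) + (2.07176e-07) + (3.50128e-05)
= 3.520515757e-05
Rounded to 6 significant figures: 3.52052e-05

3.52052e-05


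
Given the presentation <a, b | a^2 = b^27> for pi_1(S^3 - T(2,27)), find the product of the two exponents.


The relation is a^2 = b^27.
Product of exponents = 2 * 27
= 54

54


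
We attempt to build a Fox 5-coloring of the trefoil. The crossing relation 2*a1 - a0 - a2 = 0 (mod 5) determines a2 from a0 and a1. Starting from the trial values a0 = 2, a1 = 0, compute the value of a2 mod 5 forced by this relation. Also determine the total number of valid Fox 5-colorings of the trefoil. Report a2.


Step 1: Apply the given crossing relation 2*a1 - a0 - a2 = 0 (mod 5).
  a2 = 2*a1 - a0 mod 5
  a2 = 2*0 - 2 mod 5
  a2 = 0 - 2 mod 5
  a2 = -2 mod 5 = 3
Step 2: The trefoil has determinant 3.
  Number of Fox p-colorings (p prime) is p^2 if p = 3, else p.
  Since 5 does not divide 3, only trivial (constant) colorings exist.
  (So the trial a0 = 2, a1 = 0 with a0 != a1 does NOT extend to a valid coloring of the whole trefoil: the other two crossing relations require 3*(a1 - a0) = 0 (mod 5), which fails.)
  Total colorings = 5
Step 3: a2 = 3, total Fox 5-colorings = 5

3


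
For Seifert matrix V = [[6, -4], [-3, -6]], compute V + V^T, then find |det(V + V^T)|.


Step 1: Form V + V^T where V = [[6, -4], [-3, -6]]
  V^T = [[6, -3], [-4, -6]]
  V + V^T = [[12, -7], [-7, -12]]
Step 2: det(V + V^T) = 12*(-12) - (-7)*(-7)
  = -144 - 49 = -193
Step 3: Knot determinant = |det(V + V^T)| = |-193| = 193

193


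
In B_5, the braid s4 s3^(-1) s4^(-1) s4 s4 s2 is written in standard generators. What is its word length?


The word length counts the number of generators (including inverses).
Listing each generator: s4, s3^(-1), s4^(-1), s4, s4, s2
There are 6 generators in this braid word.

6


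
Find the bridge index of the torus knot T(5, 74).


The bridge number of T(p,q) is min(p,q).
min(5, 74) = 5

5


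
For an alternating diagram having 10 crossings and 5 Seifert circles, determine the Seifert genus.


For alternating knots, g = (c - s + 1)/2.
= (10 - 5 + 1)/2
= 6/2 = 3

3


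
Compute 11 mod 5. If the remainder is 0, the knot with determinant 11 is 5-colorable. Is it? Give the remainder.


Step 1: A knot is p-colorable if and only if p divides its determinant.
Step 2: Compute 11 mod 5.
11 = 2 * 5 + 1
Step 3: 11 mod 5 = 1
Step 4: The knot is 5-colorable: no

1


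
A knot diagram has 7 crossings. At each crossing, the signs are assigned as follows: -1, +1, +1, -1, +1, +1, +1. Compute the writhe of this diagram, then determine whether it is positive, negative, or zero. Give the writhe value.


Step 1: Count positive crossings (+1).
Positive crossings: 5
Step 2: Count negative crossings (-1).
Negative crossings: 2
Step 3: Writhe = (positive) - (negative)
w = 5 - 2 = 3
Step 4: |w| = 3, and w is positive

3


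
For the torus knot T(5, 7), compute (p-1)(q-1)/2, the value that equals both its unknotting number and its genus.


For a torus knot T(p,q), both the unknotting number and genus equal (p-1)(q-1)/2.
= (5-1)(7-1)/2
= 4*6/2
= 24/2 = 12

12


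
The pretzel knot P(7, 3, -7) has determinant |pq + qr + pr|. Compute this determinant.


Step 1: Compute pq + qr + pr.
pq = 7*3 = 21
qr = 3*(-7) = -21
pr = 7*(-7) = -49
pq + qr + pr = 21 + (-21) + (-49) = -49
Step 2: Take absolute value.
det(P(7,3,-7)) = |-49| = 49

49


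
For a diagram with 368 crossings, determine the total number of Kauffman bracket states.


Each crossing contributes 2 choices (A-smoothing or B-smoothing).
Total states = 2^368 = 601226901190101306339707032778070279008174732520529886901066488712245510429339761526706943586500787976175353856

601226901190101306339707032778070279008174732520529886901066488712245510429339761526706943586500787976175353856


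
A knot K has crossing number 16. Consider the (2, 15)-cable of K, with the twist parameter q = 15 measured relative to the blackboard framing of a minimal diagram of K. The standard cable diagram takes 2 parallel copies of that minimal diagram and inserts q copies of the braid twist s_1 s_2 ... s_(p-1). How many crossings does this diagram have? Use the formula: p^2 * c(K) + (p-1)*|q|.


Step 1: Each of the c(K) crossings of the companion diagram becomes p*p = p^2 crossings among the p parallel strands, and each of the |q| twists s_1 s_2 ... s_(p-1) adds (p-1) crossings.
  Crossings = p^2 * c(K) + (p-1)*|q|
Step 2: = 2^2 * 16 + (2-1)*15
Step 3: = 4*16 + 1*15
Step 4: = 64 + 15 = 79

79


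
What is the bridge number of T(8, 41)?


The bridge number of T(p,q) is min(p,q).
min(8, 41) = 8

8


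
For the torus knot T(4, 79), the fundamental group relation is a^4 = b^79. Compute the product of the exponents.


The relation is a^4 = b^79.
Product of exponents = 4 * 79
= 316

316


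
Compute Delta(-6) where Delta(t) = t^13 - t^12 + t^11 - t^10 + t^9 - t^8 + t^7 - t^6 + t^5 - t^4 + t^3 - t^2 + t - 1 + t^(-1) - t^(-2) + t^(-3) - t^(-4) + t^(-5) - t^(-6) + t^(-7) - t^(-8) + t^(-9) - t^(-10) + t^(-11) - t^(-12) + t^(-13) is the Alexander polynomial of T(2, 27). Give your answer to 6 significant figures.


Substituting t = -6 into Delta(t) = t^13 - t^12 + t^11 - t^10 + t^9 - t^8 + t^7 - t^6 + t^5 - t^4 + t^3 - t^2 + t - 1 + t^(-1) - t^(-2) + t^(-3) - t^(-4) + t^(-5) - t^(-6) + t^(-7) - t^(-8) + t^(-9) - t^(-10) + t^(-11) - t^(-12) + t^(-13):
Term values: (-13060694016) + (-2176782336) + (-362797056) + (-60466176) + (-10077696) + (-1679616) + (-279936) + (-46656) + (-7776) + (-1296) + (-216) + (-36) + (-6) + (-1) + (-0.166667) + (-0.0277778) + (-0.00462963) + (-0.000771605) + (-0.000128601) + (-2.14335e-05) + (-3.57225e-06) + (-5.95374e-07) + (-9.9229e-08) + (-1.65382e-08) + (-2.75636e-09) + (-4.59394e-10) + (-7.65656e-11)
Sum = -1.567283282e+10
Rounded to 6 significant figures: -1.56728e+10

-1.56728e+10


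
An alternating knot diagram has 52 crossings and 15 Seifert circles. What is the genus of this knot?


For alternating knots, g = (c - s + 1)/2.
= (52 - 15 + 1)/2
= 38/2 = 19

19


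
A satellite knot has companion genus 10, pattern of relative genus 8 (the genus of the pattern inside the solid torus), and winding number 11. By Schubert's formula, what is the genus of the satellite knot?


Schubert: g(satellite) = g_rel(pattern) + |winding| * g(companion),
where g_rel(pattern) is the genus of the pattern relative to the solid torus.
= 8 + 11 * 10
= 8 + 110 = 118

118


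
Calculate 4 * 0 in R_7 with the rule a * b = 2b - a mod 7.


4 * 0 = 2*0 - 4 mod 7
= 0 - 4 mod 7
= -4 mod 7 = 3

3


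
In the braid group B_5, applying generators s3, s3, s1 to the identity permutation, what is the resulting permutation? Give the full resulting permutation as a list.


Starting with identity [1, 2, 3, 4, 5].
Apply generators in sequence:
  After s3: [1, 2, 4, 3, 5]
  After s3: [1, 2, 3, 4, 5]
  After s1: [2, 1, 3, 4, 5]
Final permutation: [2, 1, 3, 4, 5]

[2, 1, 3, 4, 5]


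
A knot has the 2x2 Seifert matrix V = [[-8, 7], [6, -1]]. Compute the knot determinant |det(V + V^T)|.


Step 1: Form V + V^T where V = [[-8, 7], [6, -1]]
  V^T = [[-8, 6], [7, -1]]
  V + V^T = [[-16, 13], [13, -2]]
Step 2: det(V + V^T) = (-16)*(-2) - 13*13
  = 32 - 169 = -137
Step 3: Knot determinant = |det(V + V^T)| = |-137| = 137

137


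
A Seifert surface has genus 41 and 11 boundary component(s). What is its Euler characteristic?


chi = 2 - 2g - b
= 2 - 2*41 - 11
= 2 - 82 - 11 = -91

-91


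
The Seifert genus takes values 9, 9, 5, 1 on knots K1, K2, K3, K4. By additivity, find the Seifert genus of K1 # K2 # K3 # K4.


The Seifert genus is additive under connected sum.
Seifert genus(K1 # K2 # K3 # K4) = (9) + (9) + (5) + (1)
= 24

24


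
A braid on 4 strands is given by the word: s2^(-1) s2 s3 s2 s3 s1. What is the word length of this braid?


The word length counts the number of generators (including inverses).
Listing each generator: s2^(-1), s2, s3, s2, s3, s1
There are 6 generators in this braid word.

6


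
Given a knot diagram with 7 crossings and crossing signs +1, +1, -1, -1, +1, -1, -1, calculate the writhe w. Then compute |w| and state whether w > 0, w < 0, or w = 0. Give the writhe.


Step 1: Count positive crossings (+1).
Positive crossings: 3
Step 2: Count negative crossings (-1).
Negative crossings: 4
Step 3: Writhe = (positive) - (negative)
w = 3 - 4 = -1
Step 4: |w| = 1, and w is negative

-1


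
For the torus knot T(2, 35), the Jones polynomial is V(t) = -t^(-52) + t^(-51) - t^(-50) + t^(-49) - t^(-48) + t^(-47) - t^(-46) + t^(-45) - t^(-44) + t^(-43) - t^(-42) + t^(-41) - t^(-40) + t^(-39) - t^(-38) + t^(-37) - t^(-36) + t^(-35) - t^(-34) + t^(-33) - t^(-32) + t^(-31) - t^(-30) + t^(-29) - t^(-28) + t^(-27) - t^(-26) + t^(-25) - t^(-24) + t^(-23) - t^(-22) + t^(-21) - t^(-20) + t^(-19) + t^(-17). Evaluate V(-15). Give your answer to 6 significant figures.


Substituting t = -15 into V(t) = -t^(-52) + t^(-51) - t^(-50) + t^(-49) - t^(-48) + t^(-47) - t^(-46) + t^(-45) - t^(-44) + t^(-43) - t^(-42) + t^(-41) - t^(-40) + t^(-39) - t^(-38) + t^(-37) - t^(-36) + t^(-35) - t^(-34) + t^(-33) - t^(-32) + t^(-31) - t^(-30) + t^(-29) - t^(-28) + t^(-27) - t^(-26) + t^(-25) - t^(-24) + t^(-23) - t^(-22) + t^(-21) - t^(-20) + t^(-19) + t^(-17):
  (-)t^(-52) = -6.97035e-62
  (+)t^(-51) = -1.04555e-60
  (-)t^(-50) = -1.56833e-59
  (+)t^(-49) = -2.35249e-58
  (-)t^(-48) = -3.52874e-57
  (+)t^(-47) = -5.29311e-56
  (-)t^(-46) = -7.93966e-55
  (+)t^(-45) = -1.19095e-53
  (-)t^(-44) = -1.78642e-52
  (+)t^(-43) = -2.67964e-51
  (-)t^(-42) = -4.01945e-50
  (+)t^(-41) = -6.02918e-49
  (-)t^(-40) = -9.04377e-48
  (+)t^(-39) = -1.35657e-46
  (-)t^(-38) = -2.03485e-45
  (+)t^(-37) = -3.05227e-44
  (-)t^(-36) = -4.57841e-43
  (+)t^(-35) = -6.86761e-42
  (-)t^(-34) = -1.03014e-40
  (+)t^(-33) = -1.54521e-39
  (-)t^(-32) = -2.31782e-38
  (+)t^(-31) = -3.47673e-37
  (-)t^(-30) = -5.2151e-36
  (+)t^(-29) = -7.82264e-35
  (-)t^(-28) = -1.1734e-33
  (+)t^(-27) = -1.76009e-32
  (-)t^(-26) = -2.64014e-31
  (+)t^(-25) = -3.96021e-30
  (-)t^(-24) = -5.94032e-29
  (+)t^(-23) = -8.91048e-28
  (-)t^(-22) = -1.33657e-26
  (+)t^(-21) = -2.00486e-25
  (-)t^(-20) = -3.00729e-24
  (+)t^(-19) = -4.51093e-23
  (+)t^(-17) = -1.01496e-20
Sum = (-6.97035e-62) + (-1.04555e-60) + (-1.56833e-59) + (-2.35249e-58) + (-3.52874e-57) + (-5.29311e-56) + (-7.93966e-55) + (-1.19095e-53) + (-1.78642e-52) + (-2.67964e-51) + (-4.01945e-50) + (-6.02918e-49) + (-9.04377e-48) + (-1.35657e-46) + (-2.03485e-45) + (-3.05227e-44) + (-4.57841e-43) + (-6.86761e-42) + (-1.03014e-40) + (-1.54521e-39) + (-2.31782e-38) + (-3.47673e-37) + (-5.2151e-36) + (-7.82264e-35) + (-1.1734e-33) + (-1.76009e-32) + (-2.64014e-31) + (-3.96021e-30) + (-5.94032e-29) + (-8.91048e-28) + (-1.33657e-26) + (-2.00486e-25) + (-3.00729e-24) + (-4.51093e-23) + (-1.01496e-20)
= -1.019792366e-20
Rounded to 6 significant figures: -1.01979e-20

-1.01979e-20
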